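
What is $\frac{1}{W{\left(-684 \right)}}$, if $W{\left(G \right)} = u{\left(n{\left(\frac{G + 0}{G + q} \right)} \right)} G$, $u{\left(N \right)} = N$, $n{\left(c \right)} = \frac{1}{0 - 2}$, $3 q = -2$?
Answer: $\frac{1}{342} \approx 0.002924$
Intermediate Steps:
$q = - \frac{2}{3}$ ($q = \frac{1}{3} \left(-2\right) = - \frac{2}{3} \approx -0.66667$)
$n{\left(c \right)} = - \frac{1}{2}$ ($n{\left(c \right)} = \frac{1}{-2} = - \frac{1}{2}$)
$W{\left(G \right)} = - \frac{G}{2}$
$\frac{1}{W{\left(-684 \right)}} = \frac{1}{\left(- \frac{1}{2}\right) \left(-684\right)} = \frac{1}{342}$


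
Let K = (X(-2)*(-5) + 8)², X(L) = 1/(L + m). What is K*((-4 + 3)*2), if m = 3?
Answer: -18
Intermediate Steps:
X(L) = 1/(3 + L) (X(L) = 1/(L + 3) = 1/(3 + L))
K = 9 (K = (-5/(3 - 2) + 8)² = (-5/1 + 8)² = (1*(-5) + 8)² = (-5 + 8)² = 3² = 9)
K*((-4 + 3)*2) = 9*((-4 + 3)*2) = 9*(-1*2) = 9*(-2) = -18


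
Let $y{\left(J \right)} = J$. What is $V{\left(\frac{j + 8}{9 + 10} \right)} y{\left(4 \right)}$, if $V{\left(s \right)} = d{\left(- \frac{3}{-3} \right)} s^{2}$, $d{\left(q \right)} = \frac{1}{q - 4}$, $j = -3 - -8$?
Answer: $- \frac{676}{1083} \approx -0.62419$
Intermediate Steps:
$j = 5$ ($j = -3 + 8 = 5$)
$d{\left(q \right)} = \frac{1}{-4 + q}$
$V{\left(s \right)} = - \frac{s^{2}}{3}$ ($V{\left(s \right)} = \frac{s^{2}}{-4 - \frac{3}{-3}} = \frac{s^{2}}{-4 - -1} = \frac{s^{2}}{-4 + 1} = \frac{s^{2}}{-3} = - \frac{s^{2}}{3}$)
$V{\left(\frac{j + 8}{9 + 10} \right)} y{\left(4 \right)} = - \frac{\left(\frac{5 + 8}{9 + 10}\right)^{2}}{3} \cdot 4 = - \frac{\left(\frac{13}{19}\right)^{2}}{3} \cdot 4 = \left(- \frac{1}{3}\right) \frac{169}{361} \cdot 4 = \left(- \frac{169}{1083}\right) 4 = - \frac{676}{1083}$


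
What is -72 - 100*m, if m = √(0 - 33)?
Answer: -72 - 100*I*√33 ≈ -72.0 - 574.46*I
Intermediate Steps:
m = I*√33 (m = √(-33) = I*√33 ≈ 5.7446*I)
-72 - 100*m = -72 - 100*I*√33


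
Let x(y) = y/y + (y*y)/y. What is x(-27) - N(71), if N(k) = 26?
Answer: -52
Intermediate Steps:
x(y) = 1 + y (x(y) = 1 + y²/y = 1 + y)
x(-27) - N(71) = (1 - 27) - 1*26 = -26 - 26 = -52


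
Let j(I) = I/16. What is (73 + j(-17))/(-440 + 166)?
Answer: -1151/4384 ≈ -0.26255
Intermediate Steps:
j(I) = I/16 (j(I) = I*(1/16) = I/16)
(73 + j(-17))/(-440 + 166) = (73 + (1/16)*(-17))/(-440 + 166) = (73 - 17/16)/(-274) = (1151/16)*(-1/274) = -1151/4384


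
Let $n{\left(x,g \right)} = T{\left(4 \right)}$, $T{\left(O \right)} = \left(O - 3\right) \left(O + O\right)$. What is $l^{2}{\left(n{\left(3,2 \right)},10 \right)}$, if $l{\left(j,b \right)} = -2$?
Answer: $4$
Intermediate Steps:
$T{\left(O \right)} = 2 O \left(-3 + O\right)$ ($T{\left(O \right)} = \left(-3 + O\right) 2 O = 2 O \left(-3 + O\right)$)
$n{\left(x,g \right)} = 8$ ($n{\left(x,g \right)} = 2 \cdot 4 \left(-3 + 4\right) = 2 \cdot 4 \cdot 1 = 8$)
$l^{2}{\left(n{\left(3,2 \right)},10 \right)} = \left(-2\right)^{2} = 4$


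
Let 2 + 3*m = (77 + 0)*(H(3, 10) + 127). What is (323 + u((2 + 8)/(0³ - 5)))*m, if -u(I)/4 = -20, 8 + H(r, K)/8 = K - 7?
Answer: 2698891/3 ≈ 8.9963e+5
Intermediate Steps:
H(r, K) = -120 + 8*K (H(r, K) = -64 + 8*(K - 7) = -64 + 8*(-7 + K) = -64 + (-56 + 8*K) = -120 + 8*K)
m = 6697/3 (m = -⅔ + ((77 + 0)*((-120 + 8*10) + 127))/3 = -⅔ + (77*((-120 + 80) + 127))/3 = -⅔ + (77*(-40 + 127))/3 = -⅔ + (77*87)/3 = -⅔ + (⅓)*6699 = -⅔ + 2233 = 6697/3 ≈ 2232.3)
u(I) = 80 (u(I) = -4*(-20) = 80)
(323 + u((2 + 8)/(0³ - 5)))*m = (323 + 80)*(6697/3) = 403*(6697/3) = 2698891/3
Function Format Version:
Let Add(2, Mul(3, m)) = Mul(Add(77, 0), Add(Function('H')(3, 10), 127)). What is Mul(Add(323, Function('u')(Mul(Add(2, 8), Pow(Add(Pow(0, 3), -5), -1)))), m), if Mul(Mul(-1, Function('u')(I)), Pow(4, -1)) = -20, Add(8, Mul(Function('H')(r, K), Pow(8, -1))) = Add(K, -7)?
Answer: Rational(2698891, 3) ≈ 8.9963e+5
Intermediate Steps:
Function('H')(r, K) = Add(-120, Mul(8, K)) (Function('H')(r, K) = Add(-64, Mul(8, Add(K, -7))) = Add(-64, Mul(8, Add(-7, K))) = Add(-64, Add(-56, Mul(8, K))) = Add(-120, Mul(8, K)))
m = Rational(6697, 3) (m = Add(Rational(-2, 3), Mul(Rational(1, 3), Mul(Add(77, 0), Add(Add(-120, Mul(8, 10)), 127)))) = Add(Rational(-2, 3), Mul(Rational(1, 3), Mul(77, Add(Add(-120, 80), 127)))) = Add(Rational(-2, 3), Mul(Rational(1, 3), Mul(77, Add(-40, 127)))) = Add(Rational(-2, 3), Mul(Rational(1, 3), Mul(77, 87))) = Add(Rational(-2, 3), Mul(Rational(1, 3), 6699)) = Add(Rational(-2, 3), 2233) = Rational(6697, 3) ≈ 2232.3)
Function('u')(I) = 80 (Function('u')(I) = Mul(-4, -20) = 80)
Mul(Add(323, Function('u')(Mul(Add(2, 8), Pow(Add(Pow(0, 3), -5), -1)))), m) = Mul(Add(323, 80), Rational(6697, 3)) = Mul(403, Rational(6697, 3)) = Rational(2698891, 3)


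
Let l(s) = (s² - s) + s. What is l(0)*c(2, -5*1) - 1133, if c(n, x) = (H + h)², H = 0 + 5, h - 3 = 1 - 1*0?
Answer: -1133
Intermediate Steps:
l(s) = s²
h = 4 (h = 3 + (1 - 1*0) = 3 + (1 + 0) = 3 + 1 = 4)
H = 5
c(n, x) = 81 (c(n, x) = (5 + 4)² = 9² = 81)
l(0)*c(2, -5*1) - 1133 = 0²*81 - 1133 = 0*81 - 1133 = 0 - 1133 = -1133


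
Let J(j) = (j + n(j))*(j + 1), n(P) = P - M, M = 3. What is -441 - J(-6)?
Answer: -516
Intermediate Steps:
n(P) = -3 + P (n(P) = P - 1*3 = P - 3 = -3 + P)
J(j) = (1 + j)*(-3 + 2*j) (J(j) = (j + (-3 + j))*(j + 1) = (-3 + 2*j)*(1 + j) = (1 + j)*(-3 + 2*j))
-441 - J(-6) = -441 - (-3 - 1*(-6) + 2*(-6)²) = -441 - (-3 + 6 + 2*36) = -441 - (-3 + 6 + 72) = -441 - 1*75 = -441 - 75 = -516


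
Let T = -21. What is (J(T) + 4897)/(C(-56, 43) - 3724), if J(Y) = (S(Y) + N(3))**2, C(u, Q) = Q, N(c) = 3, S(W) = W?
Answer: -5221/3681 ≈ -1.4184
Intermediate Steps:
J(Y) = (3 + Y)**2 (J(Y) = (Y + 3)**2 = (3 + Y)**2)
(J(T) + 4897)/(C(-56, 43) - 3724) = ((3 - 21)**2 + 4897)/(43 - 3724) = ((-18)**2 + 4897)/(-3681) = (324 + 4897)*(-1/3681) = 5221*(-1/3681) = -5221/3681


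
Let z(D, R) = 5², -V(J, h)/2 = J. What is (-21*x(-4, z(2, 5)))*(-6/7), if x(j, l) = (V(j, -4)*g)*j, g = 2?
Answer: -1152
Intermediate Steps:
V(J, h) = -2*J
z(D, R) = 25
x(j, l) = -4*j² (x(j, l) = (-2*j*2)*j = (-4*j)*j = -4*j²)
(-21*x(-4, z(2, 5)))*(-6/7) = (-(-84)*(-4)²)*(-6/7) = (-(-84)*16)*(-6*⅐) = -21*(-64)*(-6/7) = 1344*(-6/7) = -1152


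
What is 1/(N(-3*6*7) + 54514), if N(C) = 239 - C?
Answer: 1/54879 ≈ 1.8222e-5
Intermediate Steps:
1/(N(-3*6*7) + 54514) = 1/((239 - (-3*6)*7) + 54514) = 1/((239 - (-18)*7) + 54514) = 1/((239 - 1*(-126)) + 54514) = 1/((239 + 126) + 54514) = 1/(365 + 54514) = 1/54879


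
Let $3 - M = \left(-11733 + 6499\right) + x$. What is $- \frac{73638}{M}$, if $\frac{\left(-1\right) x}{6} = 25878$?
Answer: $- \frac{73638}{160505} \approx -0.45879$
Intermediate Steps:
$x = -155268$ ($x = \left(-6\right) 25878 = -155268$)
$M = 160505$ ($M = 3 - \left(\left(-11733 + 6499\right) - 155268\right) = 3 - \left(-5234 - 155268\right) = 3 - -160502 = 3 + 160502 = 160505$)
$- \frac{73638}{M} = - \frac{73638}{160505}$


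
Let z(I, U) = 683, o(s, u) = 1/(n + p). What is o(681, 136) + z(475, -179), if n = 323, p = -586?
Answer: 179628/263 ≈ 683.00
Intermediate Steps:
o(s, u) = -1/263 (o(s, u) = 1/(323 - 586) = 1/(-263) = -1/263)
o(681, 136) + z(475, -179) = -1/263 + 683 = 179628/263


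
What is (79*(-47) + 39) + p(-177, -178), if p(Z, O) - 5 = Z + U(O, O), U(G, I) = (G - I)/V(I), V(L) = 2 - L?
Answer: -3846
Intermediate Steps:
U(G, I) = (G - I)/(2 - I)
p(Z, O) = 5 + Z (p(Z, O) = 5 + (Z + (O - O)/(-2 + O)) = 5 + (Z + 0/(-2 + O)) = 5 + (Z + 0) = 5 + Z)
(79*(-47) + 39) + p(-177, -178) = (79*(-47) + 39) + (5 - 177) = (-3713 + 39) - 172 = -3674 - 172 = -3846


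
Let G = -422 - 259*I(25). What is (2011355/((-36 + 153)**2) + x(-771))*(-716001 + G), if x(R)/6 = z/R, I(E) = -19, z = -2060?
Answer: -407916131656330/3518073 ≈ -1.1595e+8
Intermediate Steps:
x(R) = -12360/R (x(R) = 6*(-2060/R) = -12360/R)
G = 4499 (G = -422 - 259*(-19) = -422 + 4921 = 4499)
(2011355/((-36 + 153)**2) + x(-771))*(-716001 + G) = (2011355/((-36 + 153)**2) - 12360/(-771))*(-716001 + 4499) = (2011355/(117**2) - 12360*(-1/771))*(-711502) = (2011355/13689 + 4120/257)*(-711502) = (573316915/3518073)*(-711502) = -407916131656330/3518073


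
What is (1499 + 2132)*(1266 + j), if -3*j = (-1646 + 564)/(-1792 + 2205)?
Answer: 5699420936/1239 ≈ 4.6000e+6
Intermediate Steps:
j = 1082/1239 (j = -(-1646 + 564)/(3*(-1792 + 2205)) = -(-1082)/(3*413) = -⅓*(-1082/413) = 1082/1239 ≈ 0.87329)
(1499 + 2132)*(1266 + j) = (1499 + 2132)*(1266 + 1082/1239) = 3631*(1569656/1239) = 5699420936/1239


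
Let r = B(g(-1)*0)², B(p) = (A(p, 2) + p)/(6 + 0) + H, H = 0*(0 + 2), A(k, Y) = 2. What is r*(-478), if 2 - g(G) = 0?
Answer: -478/9 ≈ -53.111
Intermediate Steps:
g(G) = 2 (g(G) = 2 - 1*0 = 2 + 0 = 2)
H = 0 (H = 0*2 = 0)
B(p) = ⅓ + p/6 (B(p) = (2 + p)/(6 + 0) + 0 = (2 + p)/6 + 0 = (2 + p)*(⅙) + 0 = (⅓ + p/6) + 0 = ⅓ + p/6)
r = ⅑ (r = (⅓ + (2*0)/6)² = (⅓ + (⅙)*0)² = (⅓ + 0)² = (⅓)² = ⅑ ≈ 0.11111)
r*(-478) = (⅑)*(-478) = -478/9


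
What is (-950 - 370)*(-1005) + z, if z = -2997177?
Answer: -1670577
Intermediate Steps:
(-950 - 370)*(-1005) + z = (-950 - 370)*(-1005) - 2997177 = -1320*(-1005) - 2997177 = 1326600 - 2997177 = -1670577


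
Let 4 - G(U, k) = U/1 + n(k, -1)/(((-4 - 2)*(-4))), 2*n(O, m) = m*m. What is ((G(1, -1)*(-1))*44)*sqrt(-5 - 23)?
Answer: -1573*I*sqrt(7)/6 ≈ -693.63*I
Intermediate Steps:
n(O, m) = m**2/2 (n(O, m) = (m*m)/2 = m**2/2)
G(U, k) = 191/48 - U (G(U, k) = 4 - (U/1 + ((1/2)*(-1)**2)/(((-4 - 2)*(-4)))) = 4 - (U*1 + ((1/2)*1)/((-6*(-4)))) = 4 - (U + (1/2)/24) = 4 - (U + (1/2)*(1/24)) = 4 - (U + 1/48) = 4 - (1/48 + U) = 4 + (-1/48 - U) = 191/48 - U)
((G(1, -1)*(-1))*44)*sqrt(-5 - 23) = (((191/48 - 1*1)*(-1))*44)*sqrt(-5 - 23) = (((191/48 - 1)*(-1))*44)*sqrt(-28) = (((143/48)*(-1))*44)*(2*I*sqrt(7)) = (-143/48*44)*(2*I*sqrt(7)) = -1573*I*sqrt(7)/6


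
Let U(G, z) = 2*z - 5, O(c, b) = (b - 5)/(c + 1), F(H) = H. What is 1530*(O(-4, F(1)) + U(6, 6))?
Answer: 12750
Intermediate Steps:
O(c, b) = (-5 + b)/(1 + c)
U(G, z) = -5 + 2*z
1530*(O(-4, F(1)) + U(6, 6)) = 1530*((-5 + 1)/(1 - 4) + (-5 + 2*6)) = 1530*(-4/(-3) + (-5 + 12)) = 1530*(-1/3*(-4) + 7) = 1530*(4/3 + 7) = 1530*(25/3) = 12750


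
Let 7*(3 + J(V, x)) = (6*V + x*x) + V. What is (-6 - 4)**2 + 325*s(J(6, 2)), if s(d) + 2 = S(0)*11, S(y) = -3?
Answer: -11275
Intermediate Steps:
J(V, x) = -3 + V + x**2/7 (J(V, x) = -3 + ((6*V + x*x) + V)/7 = -3 + ((6*V + x**2) + V)/7 = -3 + ((x**2 + 6*V) + V)/7 = -3 + (x**2 + 7*V)/7 = -3 + (V + x**2/7) = -3 + V + x**2/7)
s(d) = -35 (s(d) = -2 - 3*11 = -2 - 33 = -35)
(-6 - 4)**2 + 325*s(J(6, 2)) = (-6 - 4)**2 + 325*(-35) = (-10)**2 - 11375 = 100 - 11375 = -11275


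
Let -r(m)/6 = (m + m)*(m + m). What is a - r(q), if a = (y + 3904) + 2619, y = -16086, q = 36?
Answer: 21541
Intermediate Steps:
r(m) = -24*m² (r(m) = -6*(m + m)*(m + m) = -6*2*m*2*m = -24*m²)
a = -9563 (a = (-16086 + 3904) + 2619 = -12182 + 2619 = -9563)
a - r(q) = -9563 - (-24)*36² = -9563 - (-24)*1296 = -9563 - 1*(-31104) = -9563 + 31104 = 21541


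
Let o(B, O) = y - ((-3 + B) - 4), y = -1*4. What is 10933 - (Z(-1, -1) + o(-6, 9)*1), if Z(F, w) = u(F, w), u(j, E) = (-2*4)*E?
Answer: 10916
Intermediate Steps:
u(j, E) = -8*E
Z(F, w) = -8*w
y = -4
o(B, O) = 3 - B (o(B, O) = -4 - ((-3 + B) - 4) = -4 - (-7 + B) = -4 + (7 - B) = 3 - B)
10933 - (Z(-1, -1) + o(-6, 9)*1) = 10933 - (-8*(-1) + (3 - 1*(-6))*1) = 10933 - (8 + (3 + 6)*1) = 10933 - (8 + 9*1) = 10933 - (8 + 9) = 10933 - 1*17 = 10933 - 17 = 10916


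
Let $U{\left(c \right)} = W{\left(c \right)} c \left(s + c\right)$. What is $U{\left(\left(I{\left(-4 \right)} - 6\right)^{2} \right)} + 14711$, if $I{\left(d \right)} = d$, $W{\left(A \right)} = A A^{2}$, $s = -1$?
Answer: $9900014711$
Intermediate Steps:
$W{\left(A \right)} = A^{3}$
$U{\left(c \right)} = c^{4} \left(-1 + c\right)$ ($U{\left(c \right)} = c^{3} c \left(-1 + c\right) = c^{4} \left(-1 + c\right)$)
$U{\left(\left(I{\left(-4 \right)} - 6\right)^{2} \right)} + 14711 = \left(\left(-4 - 6\right)^{2}\right)^{4} \left(-1 + \left(-4 - 6\right)^{2}\right) + 14711 = \left(\left(-10\right)^{2}\right)^{4} \left(-1 + \left(-10\right)^{2}\right) + 14711 = 100^{4} \left(-1 + 100\right) + 14711 = 100000000 \cdot 99 + 14711 = 9900000000 + 14711 = 9900014711$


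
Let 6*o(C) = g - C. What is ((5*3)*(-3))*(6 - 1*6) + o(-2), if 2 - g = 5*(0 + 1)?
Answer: -1/6 ≈ -0.16667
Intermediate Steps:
g = -3 (g = 2 - 5*(0 + 1) = 2 - 5 = -3)
o(C) = -1/2 - C/6 (o(C) = (-3 - C)/6 = -1/2 - C/6)
((5*3)*(-3))*(6 - 1*6) + o(-2) = ((5*3)*(-3))*(6 - 1*6) + (-1/2 - 1/6*(-2)) = (15*(-3))*(6 - 6) + (-1/2 + 1/3) = -45*0 - 1/6 = 0 - 1/6 = -1/6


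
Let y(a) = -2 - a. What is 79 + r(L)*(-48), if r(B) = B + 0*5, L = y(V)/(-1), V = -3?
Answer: 127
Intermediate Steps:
L = -1 (L = (-2 - 1*(-3))/(-1) = (-2 + 3)*(-1) = 1*(-1) = -1)
r(B) = B (r(B) = B + 0 = B)
79 + r(L)*(-48) = 79 - 1*(-48) = 79 + 48 = 127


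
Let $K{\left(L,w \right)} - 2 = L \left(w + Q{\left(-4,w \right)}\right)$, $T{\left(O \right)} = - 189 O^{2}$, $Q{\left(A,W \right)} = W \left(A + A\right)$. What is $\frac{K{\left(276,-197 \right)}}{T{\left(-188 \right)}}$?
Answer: $- \frac{4049}{71064} \approx -0.056977$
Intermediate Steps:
$Q{\left(A,W \right)} = 2 A W$ ($Q{\left(A,W \right)} = W 2 A = 2 A W$)
$K{\left(L,w \right)} = 2 - 7 L w$ ($K{\left(L,w \right)} = 2 + L \left(w + 2 \left(-4\right) w\right) = 2 + L \left(w - 8 w\right) = 2 + L \left(- 7 w\right) = 2 - 7 L w$)
$\frac{K{\left(276,-197 \right)}}{T{\left(-188 \right)}} = \frac{2 - 1932 \left(-197\right)}{\left(-189\right) \left(-188\right)^{2}} = \frac{2 + 380604}{\left(-189\right) 35344} = \frac{380606}{-6680016} = 380606 \left(- \frac{1}{6680016}\right) = - \frac{4049}{71064}$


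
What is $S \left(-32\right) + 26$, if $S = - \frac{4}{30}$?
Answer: $\frac{454}{15} \approx 30.267$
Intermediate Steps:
$S = - \frac{2}{15}$ ($S = \left(-4\right) \frac{1}{30} = - \frac{2}{15} \approx -0.13333$)
$S \left(-32\right) + 26 = \left(- \frac{2}{15}\right) \left(-32\right) + 26 = \frac{64}{15} + 26 = \frac{454}{15}$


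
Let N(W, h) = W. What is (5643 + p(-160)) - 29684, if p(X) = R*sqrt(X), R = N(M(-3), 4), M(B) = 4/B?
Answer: -24041 - 16*I*sqrt(10)/3 ≈ -24041.0 - 16.865*I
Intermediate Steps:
R = -4/3 (R = 4/(-3) = 4*(-1/3) = -4/3 ≈ -1.3333)
p(X) = -4*sqrt(X)/3
(5643 + p(-160)) - 29684 = (5643 - 16*I*sqrt(10)/3) - 29684 = -24041 - 16*I*sqrt(10)/3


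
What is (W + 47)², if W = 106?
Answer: 23409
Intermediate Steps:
(W + 47)² = (106 + 47)² = 153² = 23409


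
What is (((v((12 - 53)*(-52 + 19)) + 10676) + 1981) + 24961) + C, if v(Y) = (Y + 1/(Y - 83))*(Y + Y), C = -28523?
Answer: 2330650108/635 ≈ 3.6703e+6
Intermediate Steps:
v(Y) = 2*Y*(Y + 1/(-83 + Y)) (v(Y) = (Y + 1/(-83 + Y))*(2*Y) = 2*Y*(Y + 1/(-83 + Y)))
(((v((12 - 53)*(-52 + 19)) + 10676) + 1981) + 24961) + C = (((2*((12 - 53)*(-52 + 19))*(1 + ((12 - 53)*(-52 + 19))**2 - 83*(12 - 53)*(-52 + 19))/(-83 + (12 - 53)*(-52 + 19)) + 10676) + 1981) + 24961) - 28523 = (((2*(-41*(-33))*(1 + (-41*(-33))**2 - (-3403)*(-33))/(-83 - 41*(-33)) + 10676) + 1981) + 24961) - 28523 = (((2*1353*(1 + 1353**2 - 83*1353)/(-83 + 1353) + 10676) + 1981) + 24961) - 28523 = (((2*1353*(1 + 1830609 - 112299)/1270 + 10676) + 1981) + 24961) - 28523 = (((2*1353*(1/1270)*1718311 + 10676) + 1981) + 24961) - 28523 = (((2324874783/635 + 10676) + 1981) + 24961) - 28523 = ((2331654043/635 + 1981) + 24961) - 28523 = (2332911978/635 + 24961) - 28523 = 2348762213/635 - 28523 = 2330650108/635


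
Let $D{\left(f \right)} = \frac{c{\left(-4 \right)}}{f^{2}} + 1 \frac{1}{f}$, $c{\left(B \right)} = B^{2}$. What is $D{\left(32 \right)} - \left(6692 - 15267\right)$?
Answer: $\frac{548803}{64} \approx 8575.0$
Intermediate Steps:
$D{\left(f \right)} = \frac{1}{f} + \frac{16}{f^{2}}$ ($D{\left(f \right)} = \frac{\left(-4\right)^{2}}{f^{2}} + 1 \frac{1}{f} = \frac{16}{f^{2}} + \frac{1}{f} = \frac{1}{f} + \frac{16}{f^{2}}$)
$D{\left(32 \right)} - \left(6692 - 15267\right) = \frac{16 + 32}{1024} - \left(6692 - 15267\right) = \frac{1}{1024} \cdot 48 - -8575 = \frac{3}{64} + 8575 = \frac{548803}{64}$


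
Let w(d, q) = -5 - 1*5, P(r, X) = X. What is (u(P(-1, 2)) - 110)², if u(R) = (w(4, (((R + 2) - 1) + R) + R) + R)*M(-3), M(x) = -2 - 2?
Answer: 6084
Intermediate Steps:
M(x) = -4
w(d, q) = -10 (w(d, q) = -5 - 5 = -10)
u(R) = 40 - 4*R (u(R) = (-10 + R)*(-4) = 40 - 4*R)
(u(P(-1, 2)) - 110)² = ((40 - 4*2) - 110)² = ((40 - 8) - 110)² = (32 - 110)² = (-78)² = 6084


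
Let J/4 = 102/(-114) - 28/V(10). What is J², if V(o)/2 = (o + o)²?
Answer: 12482089/902500 ≈ 13.831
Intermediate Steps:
V(o) = 8*o² (V(o) = 2*(o + o)² = 2*(2*o)² = 2*(4*o²) = 8*o²)
J = -3533/950 (J = 4*(102/(-114) - 28/(8*10²)) = 4*(102*(-1/114) - 28/(8*100)) = 4*(-17/19 - 28/800) = 4*(-17/19 - 28*1/800) = 4*(-17/19 - 7/200) = 4*(-3533/3800) = -3533/950 ≈ -3.7189)
J² = (-3533/950)² = 12482089/902500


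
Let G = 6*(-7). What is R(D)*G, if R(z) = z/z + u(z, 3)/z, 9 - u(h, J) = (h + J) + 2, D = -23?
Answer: 168/23 ≈ 7.3043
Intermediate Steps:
u(h, J) = 7 - J - h (u(h, J) = 9 - ((h + J) + 2) = 9 - ((J + h) + 2) = 9 - (2 + J + h) = 9 + (-2 - J - h) = 7 - J - h)
G = -42
R(z) = 1 + (4 - z)/z (R(z) = z/z + (7 - 1*3 - z)/z = 1 + (7 - 3 - z)/z = 1 + (4 - z)/z)
R(D)*G = (4/(-23))*(-42) = (4*(-1/23))*(-42) = -4/23*(-42) = 168/23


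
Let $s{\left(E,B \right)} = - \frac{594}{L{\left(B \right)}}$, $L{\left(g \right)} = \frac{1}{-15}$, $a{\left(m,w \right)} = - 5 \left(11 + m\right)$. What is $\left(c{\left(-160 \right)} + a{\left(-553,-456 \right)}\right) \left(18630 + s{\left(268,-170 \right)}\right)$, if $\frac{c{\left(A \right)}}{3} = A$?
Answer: $61414200$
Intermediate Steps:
$c{\left(A \right)} = 3 A$
$a{\left(m,w \right)} = -55 - 5 m$
$L{\left(g \right)} = - \frac{1}{15}$
$s{\left(E,B \right)} = 8910$ ($s{\left(E,B \right)} = - \frac{594}{- \frac{1}{15}} = \left(-594\right) \left(-15\right) = 8910$)
$\left(c{\left(-160 \right)} + a{\left(-553,-456 \right)}\right) \left(18630 + s{\left(268,-170 \right)}\right) = \left(3 \left(-160\right) - -2710\right) \left(18630 + 8910\right) = \left(-480 + \left(-55 + 2765\right)\right) 27540 = \left(-480 + 2710\right) 27540 = 2230 \cdot 27540 = 61414200$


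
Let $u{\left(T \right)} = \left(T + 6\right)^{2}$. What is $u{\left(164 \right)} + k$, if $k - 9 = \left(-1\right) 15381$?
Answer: $13528$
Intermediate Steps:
$u{\left(T \right)} = \left(6 + T\right)^{2}$
$k = -15372$ ($k = 9 - 15381 = -15372$)
$u{\left(164 \right)} + k = \left(6 + 164\right)^{2} - 15372 = 170^{2} - 15372 = 28900 - 15372 = 13528$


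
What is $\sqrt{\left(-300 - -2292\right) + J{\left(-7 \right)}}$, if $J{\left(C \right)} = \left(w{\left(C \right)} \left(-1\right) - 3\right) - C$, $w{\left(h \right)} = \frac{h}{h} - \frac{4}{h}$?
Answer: $\frac{\sqrt{97727}}{7} \approx 44.659$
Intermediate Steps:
$w{\left(h \right)} = 1 - \frac{4}{h}$
$J{\left(C \right)} = -3 - C - \frac{-4 + C}{C}$ ($J{\left(C \right)} = \left(\frac{-4 + C}{C} \left(-1\right) - 3\right) - C = \left(- \frac{-4 + C}{C} - 3\right) - C = \left(-3 - \frac{-4 + C}{C}\right) - C = -3 - C - \frac{-4 + C}{C}$)
$\sqrt{\left(-300 - -2292\right) + J{\left(-7 \right)}} = \sqrt{\left(-300 - -2292\right) - \left(-3 + \frac{4}{7}\right)} = \sqrt{\left(-300 + 2292\right) + \left(-4 + 7 + 4 \left(- \frac{1}{7}\right)\right)} = \sqrt{1992 - - \frac{17}{7}} = \sqrt{1992 + \frac{17}{7}} = \sqrt{\frac{13961}{7}} = \frac{\sqrt{97727}}{7}$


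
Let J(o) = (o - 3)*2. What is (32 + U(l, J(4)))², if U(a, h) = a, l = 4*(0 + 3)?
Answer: 1936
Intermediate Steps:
J(o) = -6 + 2*o (J(o) = (-3 + o)*2 = -6 + 2*o)
l = 12 (l = 4*3 = 12)
(32 + U(l, J(4)))² = (32 + 12)² = 44² = 1936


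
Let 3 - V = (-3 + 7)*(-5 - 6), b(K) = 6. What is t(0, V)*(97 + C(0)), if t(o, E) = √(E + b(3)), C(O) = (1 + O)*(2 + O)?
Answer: 99*√53 ≈ 720.73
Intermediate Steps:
V = 47 (V = 3 - (-3 + 7)*(-5 - 6) = 3 - 4*(-11) = 3 - 1*(-44) = 3 + 44 = 47)
t(o, E) = √(6 + E) (t(o, E) = √(E + 6) = √(6 + E))
t(0, V)*(97 + C(0)) = √(6 + 47)*(97 + (2 + 0² + 3*0)) = √53*(97 + (2 + 0 + 0)) = √53*(97 + 2) = √53*99 = 99*√53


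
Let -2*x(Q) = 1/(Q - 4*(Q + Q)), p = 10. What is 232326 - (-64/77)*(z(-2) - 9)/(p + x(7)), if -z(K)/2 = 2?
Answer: 2507018218/10791 ≈ 2.3233e+5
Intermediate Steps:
z(K) = -4 (z(K) = -2*2 = -4)
x(Q) = 1/(14*Q) (x(Q) = -1/(2*(Q - 4*(Q + Q))) = -1/(2*(Q - 8*Q)) = -(-1/(7*Q))/2 = -(-1)/(14*Q) = 1/(14*Q))
232326 - (-64/77)*(z(-2) - 9)/(p + x(7)) = 232326 - (-64/77)*(-4 - 9)/(10 + (1/14)/7) = 232326 - (-64*1/77)*(-13/(10 + (1/14)*(⅐))) = 232326 - (-64)*(-13/(10 + 1/98))/77 = 232326 - (-64)*(-13/981/98)/77 = 232326 - (-64)*(-13*98/981)/77 = 232326 - (-64)*(-1274)/(77*981) = 232326 - 1*11648/10791 = 232326 - 11648/10791 = 2507018218/10791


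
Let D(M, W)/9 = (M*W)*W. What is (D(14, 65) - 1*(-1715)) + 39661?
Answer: 573726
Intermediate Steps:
D(M, W) = 9*M*W² (D(M, W) = 9*((M*W)*W) = 9*(M*W²) = 9*M*W²)
(D(14, 65) - 1*(-1715)) + 39661 = (9*14*65² - 1*(-1715)) + 39661 = (9*14*4225 + 1715) + 39661 = (532350 + 1715) + 39661 = 534065 + 39661 = 573726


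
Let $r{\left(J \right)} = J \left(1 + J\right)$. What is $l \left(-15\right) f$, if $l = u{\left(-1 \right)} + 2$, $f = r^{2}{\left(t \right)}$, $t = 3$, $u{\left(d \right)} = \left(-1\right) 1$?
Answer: $-2160$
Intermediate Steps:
$u{\left(d \right)} = -1$
$f = 144$ ($f = \left(3 \left(1 + 3\right)\right)^{2} = \left(3 \cdot 4\right)^{2} = 12^{2} = 144$)
$l = 1$ ($l = -1 + 2 = 1$)
$l \left(-15\right) f = 1 \left(-15\right) 144 = \left(-15\right) 144 = -2160$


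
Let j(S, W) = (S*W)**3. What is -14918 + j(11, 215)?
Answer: 13227962207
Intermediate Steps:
j(S, W) = S**3*W**3
-14918 + j(11, 215) = -14918 + 11**3*215**3 = -14918 + 1331*9938375 = -14918 + 13227977125 = 13227962207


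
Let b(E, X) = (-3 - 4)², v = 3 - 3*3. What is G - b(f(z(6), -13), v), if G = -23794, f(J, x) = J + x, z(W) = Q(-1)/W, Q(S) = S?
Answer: -23843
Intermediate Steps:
z(W) = -1/W
v = -6 (v = 3 - 9 = -6)
b(E, X) = 49 (b(E, X) = (-7)² = 49)
G - b(f(z(6), -13), v) = -23794 - 1*49 = -23794 - 49 = -23843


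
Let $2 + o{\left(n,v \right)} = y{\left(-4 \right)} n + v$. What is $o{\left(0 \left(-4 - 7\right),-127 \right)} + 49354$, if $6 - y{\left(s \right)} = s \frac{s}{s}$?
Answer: $49225$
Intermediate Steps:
$y{\left(s \right)} = 6 - s$ ($y{\left(s \right)} = 6 - s \frac{s}{s} = 6 - s 1 = 6 - s$)
$o{\left(n,v \right)} = -2 + v + 10 n$ ($o{\left(n,v \right)} = -2 + \left(\left(6 - -4\right) n + v\right) = -2 + \left(\left(6 + 4\right) n + v\right) = -2 + \left(10 n + v\right) = -2 + \left(v + 10 n\right) = -2 + v + 10 n$)
$o{\left(0 \left(-4 - 7\right),-127 \right)} + 49354 = \left(-2 - 127 + 10 \cdot 0 \left(-4 - 7\right)\right) + 49354 = \left(-2 - 127 + 10 \cdot 0 \left(-11\right)\right) + 49354 = \left(-2 - 127 + 10 \cdot 0\right) + 49354 = \left(-2 - 127 + 0\right) + 49354 = -129 + 49354 = 49225$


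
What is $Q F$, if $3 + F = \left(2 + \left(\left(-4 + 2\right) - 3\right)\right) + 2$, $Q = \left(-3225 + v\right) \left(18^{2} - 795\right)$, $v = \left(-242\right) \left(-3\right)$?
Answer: $-4708116$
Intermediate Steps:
$v = 726$
$Q = 1177029$ ($Q = \left(-3225 + 726\right) \left(18^{2} - 795\right) = - 2499 \left(324 - 795\right) = \left(-2499\right) \left(-471\right) = 1177029$)
$F = -4$ ($F = -3 + \left(\left(2 + \left(\left(-4 + 2\right) - 3\right)\right) + 2\right) = -3 + \left(\left(2 - 5\right) + 2\right) = -3 + \left(-3 + 2\right) = -3 - 1 = -4$)
$Q F = 1177029 \left(-4\right) = -4708116$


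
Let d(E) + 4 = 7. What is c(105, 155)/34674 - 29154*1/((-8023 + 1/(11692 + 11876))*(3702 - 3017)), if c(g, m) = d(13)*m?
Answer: 28017731552401/1497037850565490 ≈ 0.018715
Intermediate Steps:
d(E) = 3 (d(E) = -4 + 7 = 3)
c(g, m) = 3*m
c(105, 155)/34674 - 29154*1/((-8023 + 1/(11692 + 11876))*(3702 - 3017)) = (3*155)/34674 - 29154*1/((-8023 + 1/(11692 + 11876))*(3702 - 3017)) = 465*(1/34674) - 29154*1/(685*(-8023 + 1/23568)) = 155/11558 - 29154*1/(685*(-8023 + 1/23568)) = 155/11558 - 29154/((-189086063/23568*685)) = 155/11558 - 29154/(-129523953155/23568) = 155/11558 - 29154*(-23568/129523953155) = 155/11558 + 687101472/129523953155 = 28017731552401/1497037850565490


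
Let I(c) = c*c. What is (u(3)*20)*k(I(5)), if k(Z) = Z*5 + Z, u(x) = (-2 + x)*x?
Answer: 9000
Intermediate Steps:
u(x) = x*(-2 + x)
I(c) = c²
k(Z) = 6*Z (k(Z) = 5*Z + Z = 6*Z)
(u(3)*20)*k(I(5)) = ((3*(-2 + 3))*20)*(6*5²) = ((3*1)*20)*(6*25) = (3*20)*150 = 60*150 = 9000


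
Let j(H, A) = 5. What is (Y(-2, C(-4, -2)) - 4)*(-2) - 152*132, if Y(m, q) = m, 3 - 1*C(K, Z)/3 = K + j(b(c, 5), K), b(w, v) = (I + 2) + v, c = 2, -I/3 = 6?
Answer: -20052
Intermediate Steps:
I = -18 (I = -3*6 = -18)
b(w, v) = -16 + v (b(w, v) = (-18 + 2) + v = -16 + v)
C(K, Z) = -6 - 3*K (C(K, Z) = 9 - 3*(K + 5) = 9 - 3*(5 + K) = 9 + (-15 - 3*K) = -6 - 3*K)
(Y(-2, C(-4, -2)) - 4)*(-2) - 152*132 = (-2 - 4)*(-2) - 152*132 = -6*(-2) - 20064 = 12 - 20064 = -20052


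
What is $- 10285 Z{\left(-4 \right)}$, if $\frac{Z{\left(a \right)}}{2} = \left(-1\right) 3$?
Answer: $61710$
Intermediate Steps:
$Z{\left(a \right)} = -6$ ($Z{\left(a \right)} = 2 \left(\left(-1\right) 3\right) = 2 \left(-3\right) = -6$)
$- 10285 Z{\left(-4 \right)} = \left(-10285\right) \left(-6\right) = 61710$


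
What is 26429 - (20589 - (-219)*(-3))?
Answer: 6497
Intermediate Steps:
26429 - (20589 - (-219)*(-3)) = 26429 - (20589 - 1*657) = 26429 - (20589 - 657) = 26429 - 1*19932 = 26429 - 19932 = 6497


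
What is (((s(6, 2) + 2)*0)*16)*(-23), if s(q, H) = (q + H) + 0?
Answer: 0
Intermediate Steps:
s(q, H) = H + q (s(q, H) = (H + q) + 0 = H + q)
(((s(6, 2) + 2)*0)*16)*(-23) = ((((2 + 6) + 2)*0)*16)*(-23) = (((8 + 2)*0)*16)*(-23) = ((10*0)*16)*(-23) = (0*16)*(-23) = 0*(-23) = 0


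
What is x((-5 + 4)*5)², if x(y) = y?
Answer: 25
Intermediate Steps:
x((-5 + 4)*5)² = ((-5 + 4)*5)² = (-1*5)² = (-5)² = 25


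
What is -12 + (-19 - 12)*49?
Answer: -1531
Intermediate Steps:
-12 + (-19 - 12)*49 = -12 - 31*49 = -12 - 1519 = -1531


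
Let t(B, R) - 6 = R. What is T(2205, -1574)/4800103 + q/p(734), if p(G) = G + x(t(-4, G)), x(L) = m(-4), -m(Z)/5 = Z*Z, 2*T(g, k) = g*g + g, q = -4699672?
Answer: -1611237075929/224233383 ≈ -7185.5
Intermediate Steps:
t(B, R) = 6 + R
T(g, k) = g/2 + g²/2 (T(g, k) = (g*g + g)/2 = (g² + g)/2 = (g + g²)/2 = g/2 + g²/2)
m(Z) = -5*Z² (m(Z) = -5*Z*Z = -5*Z²)
x(L) = -80 (x(L) = -5*(-4)² = -5*16 = -80)
p(G) = -80 + G (p(G) = G - 80 = -80 + G)
T(2205, -1574)/4800103 + q/p(734) = ((½)*2205*(1 + 2205))/4800103 - 4699672/(-80 + 734) = ((½)*2205*2206)*(1/4800103) - 4699672/654 = 2432115*(1/4800103) - 4699672*1/654 = 347445/685729 - 2349836/327 = -1611237075929/224233383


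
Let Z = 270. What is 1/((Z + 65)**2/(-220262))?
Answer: -220262/112225 ≈ -1.9627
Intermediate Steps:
1/((Z + 65)**2/(-220262)) = 1/((270 + 65)**2/(-220262)) = 1/(335**2*(-1/220262)) = 1/(112225*(-1/220262)) = 1/(-112225/220262) = -220262/112225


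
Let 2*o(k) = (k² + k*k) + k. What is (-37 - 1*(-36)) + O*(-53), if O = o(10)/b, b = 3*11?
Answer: -1866/11 ≈ -169.64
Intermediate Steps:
o(k) = k² + k/2 (o(k) = ((k² + k*k) + k)/2 = ((k² + k²) + k)/2 = (2*k² + k)/2 = (k + 2*k²)/2 = k² + k/2)
b = 33
O = 35/11 (O = (10*(½ + 10))/33 = (10*(21/2))*(1/33) = 105*(1/33) = 35/11 ≈ 3.1818)
(-37 - 1*(-36)) + O*(-53) = (-37 - 1*(-36)) + (35/11)*(-53) = (-37 + 36) - 1855/11 = -1 - 1855/11 = -1866/11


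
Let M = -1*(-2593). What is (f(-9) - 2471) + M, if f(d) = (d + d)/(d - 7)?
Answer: 985/8 ≈ 123.13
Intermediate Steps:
f(d) = 2*d/(-7 + d) (f(d) = (2*d)/(-7 + d) = 2*d/(-7 + d))
M = 2593
(f(-9) - 2471) + M = (2*(-9)/(-7 - 9) - 2471) + 2593 = (2*(-9)/(-16) - 2471) + 2593 = (2*(-9)*(-1/16) - 2471) + 2593 = (9/8 - 2471) + 2593 = -19759/8 + 2593 = 985/8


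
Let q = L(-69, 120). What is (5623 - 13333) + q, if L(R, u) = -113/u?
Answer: -925313/120 ≈ -7710.9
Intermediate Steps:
q = -113/120 ≈ -0.94167
(5623 - 13333) + q = (5623 - 13333) - 113/120 = -7710 - 113/120 = -925313/120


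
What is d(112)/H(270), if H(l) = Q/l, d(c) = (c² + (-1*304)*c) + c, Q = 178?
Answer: -2887920/89 ≈ -32449.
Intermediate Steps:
d(c) = c² - 303*c (d(c) = (c² - 304*c) + c = c² - 303*c)
H(l) = 178/l
d(112)/H(270) = (112*(-303 + 112))/((178/270)) = (112*(-191))/((178*(1/270))) = -21392/89/135 = -21392*135/89 = -2887920/89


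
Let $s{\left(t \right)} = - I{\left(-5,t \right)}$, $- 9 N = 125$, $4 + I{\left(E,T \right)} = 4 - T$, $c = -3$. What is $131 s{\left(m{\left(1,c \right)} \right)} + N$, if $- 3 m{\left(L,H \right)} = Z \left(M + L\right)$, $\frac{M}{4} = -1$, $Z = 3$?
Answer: $\frac{3412}{9} \approx 379.11$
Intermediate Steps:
$M = -4$ ($M = 4 \left(-1\right) = -4$)
$I{\left(E,T \right)} = - T$ ($I{\left(E,T \right)} = -4 - \left(-4 + T\right) = - T$)
$m{\left(L,H \right)} = 4 - L$ ($m{\left(L,H \right)} = - \frac{3 \left(-4 + L\right)}{3} = - \frac{-12 + 3 L}{3} = 4 - L$)
$N = - \frac{125}{9}$ ($N = \left(- \frac{1}{9}\right) 125 = - \frac{125}{9} \approx -13.889$)
$s{\left(t \right)} = t$ ($s{\left(t \right)} = - \left(-1\right) t = t$)
$131 s{\left(m{\left(1,c \right)} \right)} + N = 131 \left(4 - 1\right) - \frac{125}{9} = 131 \cdot 3 - \frac{125}{9} = 393 - \frac{125}{9} = \frac{3412}{9}$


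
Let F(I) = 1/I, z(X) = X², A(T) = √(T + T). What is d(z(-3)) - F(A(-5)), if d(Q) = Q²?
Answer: 81 + I*√10/10 ≈ 81.0 + 0.31623*I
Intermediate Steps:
A(T) = √2*√T (A(T) = √(2*T) = √2*√T)
d(z(-3)) - F(A(-5)) = ((-3)²)² - 1/(√2*√(-5)) = 9² - 1/(√2*(I*√5)) = 81 - 1/(I*√10) = 81 - (-1)*I*√10/10 = 81 + I*√10/10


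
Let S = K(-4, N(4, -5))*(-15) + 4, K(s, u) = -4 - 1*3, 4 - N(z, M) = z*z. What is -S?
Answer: -109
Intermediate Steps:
N(z, M) = 4 - z**2 (N(z, M) = 4 - z*z = 4 - z**2)
K(s, u) = -7 (K(s, u) = -4 - 3 = -7)
S = 109 (S = -7*(-15) + 4 = 105 + 4 = 109)
-S = -1*109 = -109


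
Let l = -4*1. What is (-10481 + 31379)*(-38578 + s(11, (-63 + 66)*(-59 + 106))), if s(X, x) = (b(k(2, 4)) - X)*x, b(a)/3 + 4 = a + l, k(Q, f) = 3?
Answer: -882815112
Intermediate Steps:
l = -4
b(a) = -24 + 3*a (b(a) = -12 + 3*(a - 4) = -12 + 3*(-4 + a) = -12 + (-12 + 3*a) = -24 + 3*a)
s(X, x) = x*(-15 - X) (s(X, x) = ((-24 + 3*3) - X)*x = ((-24 + 9) - X)*x = (-15 - X)*x = x*(-15 - X))
(-10481 + 31379)*(-38578 + s(11, (-63 + 66)*(-59 + 106))) = (-10481 + 31379)*(-38578 - (-63 + 66)*(-59 + 106)*(15 + 11)) = 20898*(-38578 - 1*3*47*26) = 20898*(-38578 - 1*141*26) = 20898*(-38578 - 3666) = 20898*(-42244) = -882815112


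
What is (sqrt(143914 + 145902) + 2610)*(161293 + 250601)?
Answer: 1075043340 + 823788*sqrt(72454) ≈ 1.2968e+9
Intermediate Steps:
(sqrt(143914 + 145902) + 2610)*(161293 + 250601) = (sqrt(289816) + 2610)*411894 = (2*sqrt(72454) + 2610)*411894 = (2610 + 2*sqrt(72454))*411894 = 1075043340 + 823788*sqrt(72454)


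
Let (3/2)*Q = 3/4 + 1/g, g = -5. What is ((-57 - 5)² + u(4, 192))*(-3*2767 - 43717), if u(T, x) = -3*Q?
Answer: -999499861/5 ≈ -1.9990e+8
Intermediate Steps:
Q = 11/30 (Q = 2*(3/4 + 1/(-5))/3 = 2*(3*(¼) + 1*(-⅕))/3 = 2*(¾ - ⅕)/3 = (⅔)*(11/20) = 11/30 ≈ 0.36667)
u(T, x) = -11/10 (u(T, x) = -3*11/30 = -11/10)
((-57 - 5)² + u(4, 192))*(-3*2767 - 43717) = ((-57 - 5)² - 11/10)*(-3*2767 - 43717) = ((-62)² - 11/10)*(-8301 - 43717) = (3844 - 11/10)*(-52018) = (38429/10)*(-52018) = -999499861/5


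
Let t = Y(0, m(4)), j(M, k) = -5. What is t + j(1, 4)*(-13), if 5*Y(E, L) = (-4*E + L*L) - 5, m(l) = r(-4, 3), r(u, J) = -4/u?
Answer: 321/5 ≈ 64.200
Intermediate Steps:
m(l) = 1 (m(l) = -4/(-4) = -4*(-¼) = 1)
Y(E, L) = -1 - 4*E/5 + L²/5 (Y(E, L) = ((-4*E + L*L) - 5)/5 = ((-4*E + L²) - 5)/5 = ((L² - 4*E) - 5)/5 = (-5 + L² - 4*E)/5 = -1 - 4*E/5 + L²/5)
t = -⅘ (t = -1 - ⅘*0 + (⅕)*1² = -1 + 0 + (⅕)*1 = -1 + 0 + ⅕ = -⅘ ≈ -0.80000)
t + j(1, 4)*(-13) = -⅘ - 5*(-13) = -⅘ + 65 = 321/5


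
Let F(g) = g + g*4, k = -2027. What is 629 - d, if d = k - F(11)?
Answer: 2711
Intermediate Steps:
F(g) = 5*g (F(g) = g + 4*g = 5*g)
d = -2082 (d = -2027 - 5*11 = -2027 - 1*55 = -2027 - 55 = -2082)
629 - d = 629 - 1*(-2082) = 629 + 2082 = 2711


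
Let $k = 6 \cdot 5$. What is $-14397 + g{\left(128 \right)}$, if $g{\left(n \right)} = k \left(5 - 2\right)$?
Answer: $-14307$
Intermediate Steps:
$k = 30$
$g{\left(n \right)} = 90$ ($g{\left(n \right)} = 30 \left(5 - 2\right) = 30 \cdot 3 = 90$)
$-14397 + g{\left(128 \right)} = -14397 + 90 = -14307$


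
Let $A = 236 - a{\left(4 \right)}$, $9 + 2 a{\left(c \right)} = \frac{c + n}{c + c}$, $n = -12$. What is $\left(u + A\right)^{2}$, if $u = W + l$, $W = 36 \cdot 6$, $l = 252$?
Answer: $502681$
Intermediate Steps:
$W = 216$
$a{\left(c \right)} = - \frac{9}{2} + \frac{-12 + c}{4 c}$ ($a{\left(c \right)} = - \frac{9}{2} + \frac{\left(c - 12\right) \frac{1}{c + c}}{2} = - \frac{9}{2} + \frac{\left(-12 + c\right) \frac{1}{2 c}}{2} = - \frac{9}{2} + \frac{\frac{1}{2} \frac{1}{c} \left(-12 + c\right)}{2} = - \frac{9}{2} + \frac{-12 + c}{4 c}$)
$A = 241$ ($A = 236 - \left(- \frac{17}{4} - \frac{3}{4}\right) = 236 - -5 = 236 + 5 = 241$)
$u = 468$ ($u = 216 + 252 = 468$)
$\left(u + A\right)^{2} = \left(468 + 241\right)^{2} = 709^{2} = 502681$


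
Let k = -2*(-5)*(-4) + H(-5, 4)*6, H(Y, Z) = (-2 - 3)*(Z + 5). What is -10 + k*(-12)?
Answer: 3710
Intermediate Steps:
H(Y, Z) = -25 - 5*Z (H(Y, Z) = -5*(5 + Z) = -25 - 5*Z)
k = -310 (k = -2*(-5)*(-4) + (-25 - 5*4)*6 = 10*(-4) + (-25 - 20)*6 = -40 - 45*6 = -40 - 270 = -310)
-10 + k*(-12) = -10 - 310*(-12) = -10 + 3720 = 3710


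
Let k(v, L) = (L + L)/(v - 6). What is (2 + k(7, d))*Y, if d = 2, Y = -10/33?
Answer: -20/11 ≈ -1.8182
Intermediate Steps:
Y = -10/33 (Y = -10*1/33 = -10/33 ≈ -0.30303)
k(v, L) = 2*L/(-6 + v) (k(v, L) = (2*L)/(-6 + v) = 2*L/(-6 + v))
(2 + k(7, d))*Y = (2 + 2*2/(-6 + 7))*(-10/33) = (2 + 2*2/1)*(-10/33) = (2 + 2*2*1)*(-10/33) = (2 + 4)*(-10/33) = 6*(-10/33) = -20/11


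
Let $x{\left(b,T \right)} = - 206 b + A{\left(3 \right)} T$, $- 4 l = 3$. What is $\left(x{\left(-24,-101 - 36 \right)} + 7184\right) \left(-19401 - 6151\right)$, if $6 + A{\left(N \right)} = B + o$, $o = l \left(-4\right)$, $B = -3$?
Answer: $-330898400$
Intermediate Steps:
$l = - \frac{3}{4}$ ($l = \left(- \frac{1}{4}\right) 3 = - \frac{3}{4} \approx -0.75$)
$o = 3$ ($o = \left(- \frac{3}{4}\right) \left(-4\right) = 3$)
$A{\left(N \right)} = -6$ ($A{\left(N \right)} = -6 + \left(-3 + 3\right) = -6 + 0 = -6$)
$x{\left(b,T \right)} = - 206 b - 6 T$
$\left(x{\left(-24,-101 - 36 \right)} + 7184\right) \left(-19401 - 6151\right) = \left(\left(\left(-206\right) \left(-24\right) - 6 \left(-101 - 36\right)\right) + 7184\right) \left(-19401 - 6151\right) = \left(\left(4944 - 6 \left(-101 - 36\right)\right) + 7184\right) \left(-25552\right) = \left(\left(4944 - -822\right) + 7184\right) \left(-25552\right) = \left(\left(4944 + 822\right) + 7184\right) \left(-25552\right) = \left(5766 + 7184\right) \left(-25552\right) = 12950 \left(-25552\right) = -330898400$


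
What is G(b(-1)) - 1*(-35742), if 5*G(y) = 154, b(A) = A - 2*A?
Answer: 178864/5 ≈ 35773.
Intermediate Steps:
b(A) = -A
G(y) = 154/5 (G(y) = (⅕)*154 = 154/5)
G(b(-1)) - 1*(-35742) = 154/5 - 1*(-35742) = 154/5 + 35742 = 178864/5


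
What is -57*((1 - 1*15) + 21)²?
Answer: -2793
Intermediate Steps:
-57*((1 - 1*15) + 21)² = -57*((1 - 15) + 21)² = -57*(-14 + 21)² = -57*7² = -57*49 = -2793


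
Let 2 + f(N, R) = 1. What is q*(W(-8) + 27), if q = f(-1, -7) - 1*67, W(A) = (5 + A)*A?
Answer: -3468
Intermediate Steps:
W(A) = A*(5 + A)
f(N, R) = -1 (f(N, R) = -2 + 1 = -1)
q = -68 (q = -1 - 1*67 = -1 - 67 = -68)
q*(W(-8) + 27) = -68*(-8*(5 - 8) + 27) = -68*(-8*(-3) + 27) = -68*(24 + 27) = -68*51 = -3468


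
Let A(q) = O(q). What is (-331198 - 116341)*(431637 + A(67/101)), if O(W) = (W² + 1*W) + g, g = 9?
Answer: -1970618091696978/10201 ≈ -1.9318e+11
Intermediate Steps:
O(W) = 9 + W + W² (O(W) = (W² + 1*W) + 9 = (W² + W) + 9 = (W + W²) + 9 = 9 + W + W²)
A(q) = 9 + q + q²
(-331198 - 116341)*(431637 + A(67/101)) = (-331198 - 116341)*(431637 + (9 + 67/101 + (67/101)²)) = -447539*(431637 + (9 + 67*(1/101) + (67*(1/101))²)) = -447539*(431637 + (9 + 67/101 + (67/101)²)) = -447539*(431637 + (9 + 67/101 + 4489/10201)) = -447539*(431637 + 103065/10201) = -447539*4403232102/10201 = -1970618091696978/10201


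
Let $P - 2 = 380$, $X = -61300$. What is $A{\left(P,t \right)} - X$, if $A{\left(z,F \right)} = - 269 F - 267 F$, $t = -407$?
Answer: $279452$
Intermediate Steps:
$P = 382$ ($P = 2 + 380 = 382$)
$A{\left(z,F \right)} = - 536 F$
$A{\left(P,t \right)} - X = \left(-536\right) \left(-407\right) - -61300 = 218152 + 61300 = 279452$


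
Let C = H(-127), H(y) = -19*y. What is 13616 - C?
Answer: 11203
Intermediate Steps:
C = 2413 (C = -19*(-127) = 2413)
13616 - C = 13616 - 1*2413 = 13616 - 2413 = 11203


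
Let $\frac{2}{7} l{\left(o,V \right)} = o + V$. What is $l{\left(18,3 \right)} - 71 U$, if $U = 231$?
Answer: $- \frac{32655}{2} \approx -16328.0$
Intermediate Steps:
$l{\left(o,V \right)} = \frac{7 V}{2} + \frac{7 o}{2}$ ($l{\left(o,V \right)} = \frac{7 \left(o + V\right)}{2} = \frac{7 \left(V + o\right)}{2} = \frac{7 V}{2} + \frac{7 o}{2}$)
$l{\left(18,3 \right)} - 71 U = \left(\frac{7}{2} \cdot 3 + \frac{7}{2} \cdot 18\right) - 16401 = \left(\frac{21}{2} + 63\right) - 16401 = \frac{147}{2} - 16401 = - \frac{32655}{2}$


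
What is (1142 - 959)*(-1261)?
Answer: -230763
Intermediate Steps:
(1142 - 959)*(-1261) = 183*(-1261) = -230763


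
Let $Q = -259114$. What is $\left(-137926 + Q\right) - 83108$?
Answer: $-480148$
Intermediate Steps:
$\left(-137926 + Q\right) - 83108 = \left(-137926 - 259114\right) - 83108 = -397040 - 83108 = -480148$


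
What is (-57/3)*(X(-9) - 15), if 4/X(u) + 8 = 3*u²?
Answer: 66899/235 ≈ 284.68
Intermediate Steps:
X(u) = 4/(-8 + 3*u²)
(-57/3)*(X(-9) - 15) = (-57/3)*(4/(-8 + 3*(-9)²) - 15) = (-57*⅓)*(4/(-8 + 3*81) - 15) = -19*(4/(-8 + 243) - 15) = -19*(4/235 - 15) = -19*(-3521/235) = 66899/235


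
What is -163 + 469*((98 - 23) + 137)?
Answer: 99265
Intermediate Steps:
-163 + 469*((98 - 23) + 137) = -163 + 469*(75 + 137) = -163 + 469*212 = -163 + 99428 = 99265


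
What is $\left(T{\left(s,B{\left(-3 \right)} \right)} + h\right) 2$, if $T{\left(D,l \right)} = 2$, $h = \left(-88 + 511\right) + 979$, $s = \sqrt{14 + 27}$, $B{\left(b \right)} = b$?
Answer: $2808$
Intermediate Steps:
$s = \sqrt{41} \approx 6.4031$
$h = 1402$ ($h = 423 + 979 = 1402$)
$\left(T{\left(s,B{\left(-3 \right)} \right)} + h\right) 2 = \left(2 + 1402\right) 2 = 1404 \cdot 2 = 2808$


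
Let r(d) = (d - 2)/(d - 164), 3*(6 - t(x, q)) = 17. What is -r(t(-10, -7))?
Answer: -5/491 ≈ -0.010183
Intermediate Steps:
t(x, q) = ⅓ (t(x, q) = 6 - ⅓*17 = 6 - 17/3 = ⅓)
r(d) = (-2 + d)/(-164 + d)
-r(t(-10, -7)) = -(-2 + ⅓)/(-164 + ⅓) = -(-5)/((-491/3)*3) = -(-3)*(-5)/(491*3) = -1*5/491 = -5/491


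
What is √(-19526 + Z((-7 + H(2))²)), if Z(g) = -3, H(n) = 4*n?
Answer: I*√19529 ≈ 139.75*I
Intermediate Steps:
√(-19526 + Z((-7 + H(2))²)) = √(-19526 - 3) = √(-19529) = I*√19529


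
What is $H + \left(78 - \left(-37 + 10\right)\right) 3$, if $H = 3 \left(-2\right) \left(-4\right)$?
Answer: $339$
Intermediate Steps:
$H = 24$ ($H = \left(-6\right) \left(-4\right) = 24$)
$H + \left(78 - \left(-37 + 10\right)\right) 3 = 24 + \left(78 - \left(-37 + 10\right)\right) 3 = 24 + \left(78 - -27\right) 3 = 24 + \left(78 + 27\right) 3 = 24 + 105 \cdot 3 = 24 + 315 = 339$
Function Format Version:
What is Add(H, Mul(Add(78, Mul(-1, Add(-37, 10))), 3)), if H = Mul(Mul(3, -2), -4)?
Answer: 339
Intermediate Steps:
H = 24 (H = Mul(-6, -4) = 24)
Add(H, Mul(Add(78, Mul(-1, Add(-37, 10))), 3)) = Add(24, Mul(Add(78, Mul(-1, Add(-37, 10))), 3)) = Add(24, Mul(Add(78, Mul(-1, -27)), 3)) = Add(24, Mul(Add(78, 27), 3)) = Add(24, Mul(105, 3)) = Add(24, 315) = 339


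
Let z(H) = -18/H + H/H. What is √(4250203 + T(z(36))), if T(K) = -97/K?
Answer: √4250009 ≈ 2061.6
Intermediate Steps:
z(H) = 1 - 18/H (z(H) = -18/H + 1 = 1 - 18/H)
√(4250203 + T(z(36))) = √(4250203 - 97*36/(-18 + 36)) = √(4250203 - 97/((1/36)*18)) = √(4250203 - 97/½) = √(4250203 - 97*2) = √(4250203 - 194) = √4250009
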